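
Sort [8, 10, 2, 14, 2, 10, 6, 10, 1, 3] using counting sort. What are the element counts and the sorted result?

Count array: [0, 1, 2, 1, 0, 0, 1, 0, 1, 0, 3, 0, 0, 0, 1]
(count[i] = number of elements equal to i)
Cumulative count: [0, 1, 3, 4, 4, 4, 5, 5, 6, 6, 9, 9, 9, 9, 10]
Sorted: [1, 2, 2, 3, 6, 8, 10, 10, 10, 14]


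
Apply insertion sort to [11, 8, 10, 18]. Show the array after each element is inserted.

First element 11 is already 'sorted'
Insert 8: shifted 1 elements -> [8, 11, 10, 18]
Insert 10: shifted 1 elements -> [8, 10, 11, 18]
Insert 18: shifted 0 elements -> [8, 10, 11, 18]


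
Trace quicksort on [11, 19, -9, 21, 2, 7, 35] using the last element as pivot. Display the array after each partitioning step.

Partition 1: pivot=35 at index 6 -> [11, 19, -9, 21, 2, 7, 35]
Partition 2: pivot=7 at index 2 -> [-9, 2, 7, 21, 19, 11, 35]
Partition 3: pivot=2 at index 1 -> [-9, 2, 7, 21, 19, 11, 35]
Partition 4: pivot=11 at index 3 -> [-9, 2, 7, 11, 19, 21, 35]
Partition 5: pivot=21 at index 5 -> [-9, 2, 7, 11, 19, 21, 35]


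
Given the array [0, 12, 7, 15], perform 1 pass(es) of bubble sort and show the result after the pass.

After pass 1: [0, 7, 12, 15] (1 swaps)
Total swaps: 1


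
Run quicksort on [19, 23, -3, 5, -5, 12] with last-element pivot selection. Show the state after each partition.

Partition 1: pivot=12 at index 3 -> [-3, 5, -5, 12, 19, 23]
Partition 2: pivot=-5 at index 0 -> [-5, 5, -3, 12, 19, 23]
Partition 3: pivot=-3 at index 1 -> [-5, -3, 5, 12, 19, 23]
Partition 4: pivot=23 at index 5 -> [-5, -3, 5, 12, 19, 23]


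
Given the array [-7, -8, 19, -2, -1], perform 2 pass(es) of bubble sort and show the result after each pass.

After pass 1: [-8, -7, -2, -1, 19] (3 swaps)
After pass 2: [-8, -7, -2, -1, 19] (0 swaps)
Total swaps: 3


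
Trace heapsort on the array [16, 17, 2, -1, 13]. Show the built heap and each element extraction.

Build heap: [17, 16, 2, -1, 13]
Extract 17: [16, 13, 2, -1, 17]
Extract 16: [13, -1, 2, 16, 17]
Extract 13: [2, -1, 13, 16, 17]
Extract 2: [-1, 2, 13, 16, 17]


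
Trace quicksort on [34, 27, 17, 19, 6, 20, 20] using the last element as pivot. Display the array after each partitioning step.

Partition 1: pivot=20 at index 4 -> [17, 19, 6, 20, 20, 27, 34]
Partition 2: pivot=20 at index 3 -> [17, 19, 6, 20, 20, 27, 34]
Partition 3: pivot=6 at index 0 -> [6, 19, 17, 20, 20, 27, 34]
Partition 4: pivot=17 at index 1 -> [6, 17, 19, 20, 20, 27, 34]
Partition 5: pivot=34 at index 6 -> [6, 17, 19, 20, 20, 27, 34]


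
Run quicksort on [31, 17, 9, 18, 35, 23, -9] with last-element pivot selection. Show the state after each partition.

Partition 1: pivot=-9 at index 0 -> [-9, 17, 9, 18, 35, 23, 31]
Partition 2: pivot=31 at index 5 -> [-9, 17, 9, 18, 23, 31, 35]
Partition 3: pivot=23 at index 4 -> [-9, 17, 9, 18, 23, 31, 35]
Partition 4: pivot=18 at index 3 -> [-9, 17, 9, 18, 23, 31, 35]
Partition 5: pivot=9 at index 1 -> [-9, 9, 17, 18, 23, 31, 35]


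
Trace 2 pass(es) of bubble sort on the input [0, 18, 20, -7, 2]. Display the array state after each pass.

After pass 1: [0, 18, -7, 2, 20] (2 swaps)
After pass 2: [0, -7, 2, 18, 20] (2 swaps)
Total swaps: 4


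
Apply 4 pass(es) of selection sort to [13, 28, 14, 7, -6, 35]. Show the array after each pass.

Pass 1: Select minimum -6 at index 4, swap -> [-6, 28, 14, 7, 13, 35]
Pass 2: Select minimum 7 at index 3, swap -> [-6, 7, 14, 28, 13, 35]
Pass 3: Select minimum 13 at index 4, swap -> [-6, 7, 13, 28, 14, 35]
Pass 4: Select minimum 14 at index 4, swap -> [-6, 7, 13, 14, 28, 35]


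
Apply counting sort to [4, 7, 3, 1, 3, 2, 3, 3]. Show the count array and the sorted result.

Count array: [0, 1, 1, 4, 1, 0, 0, 1]
(count[i] = number of elements equal to i)
Cumulative count: [0, 1, 2, 6, 7, 7, 7, 8]
Sorted: [1, 2, 3, 3, 3, 3, 4, 7]


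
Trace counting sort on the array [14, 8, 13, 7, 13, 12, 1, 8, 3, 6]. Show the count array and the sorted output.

Count array: [0, 1, 0, 1, 0, 0, 1, 1, 2, 0, 0, 0, 1, 2, 1]
(count[i] = number of elements equal to i)
Cumulative count: [0, 1, 1, 2, 2, 2, 3, 4, 6, 6, 6, 6, 7, 9, 10]
Sorted: [1, 3, 6, 7, 8, 8, 12, 13, 13, 14]


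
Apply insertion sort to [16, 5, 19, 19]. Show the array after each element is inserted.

First element 16 is already 'sorted'
Insert 5: shifted 1 elements -> [5, 16, 19, 19]
Insert 19: shifted 0 elements -> [5, 16, 19, 19]
Insert 19: shifted 0 elements -> [5, 16, 19, 19]


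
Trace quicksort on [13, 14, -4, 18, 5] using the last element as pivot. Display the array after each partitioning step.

Partition 1: pivot=5 at index 1 -> [-4, 5, 13, 18, 14]
Partition 2: pivot=14 at index 3 -> [-4, 5, 13, 14, 18]


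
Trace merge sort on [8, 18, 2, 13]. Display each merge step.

Divide and conquer:
  Merge [8] + [18] -> [8, 18]
  Merge [2] + [13] -> [2, 13]
  Merge [8, 18] + [2, 13] -> [2, 8, 13, 18]


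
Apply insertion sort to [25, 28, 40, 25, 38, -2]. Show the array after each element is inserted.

First element 25 is already 'sorted'
Insert 28: shifted 0 elements -> [25, 28, 40, 25, 38, -2]
Insert 40: shifted 0 elements -> [25, 28, 40, 25, 38, -2]
Insert 25: shifted 2 elements -> [25, 25, 28, 40, 38, -2]
Insert 38: shifted 1 elements -> [25, 25, 28, 38, 40, -2]
Insert -2: shifted 5 elements -> [-2, 25, 25, 28, 38, 40]


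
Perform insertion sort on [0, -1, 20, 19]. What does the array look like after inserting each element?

First element 0 is already 'sorted'
Insert -1: shifted 1 elements -> [-1, 0, 20, 19]
Insert 20: shifted 0 elements -> [-1, 0, 20, 19]
Insert 19: shifted 1 elements -> [-1, 0, 19, 20]


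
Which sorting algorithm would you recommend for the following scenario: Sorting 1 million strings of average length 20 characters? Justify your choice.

Best choice: MSD radix sort or Mergesort
Reason: MSD radix sort is a non-comparison sort that buckets the strings by successive character positions, running in time proportional to the total number of characters examined rather than O(n log n) string comparisons; mergesort is a stable O(n log n)-comparison alternative that works for arbitrary variable-length keys


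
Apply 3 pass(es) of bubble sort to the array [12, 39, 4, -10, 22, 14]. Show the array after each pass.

After pass 1: [12, 4, -10, 22, 14, 39] (4 swaps)
After pass 2: [4, -10, 12, 14, 22, 39] (3 swaps)
After pass 3: [-10, 4, 12, 14, 22, 39] (1 swaps)
Total swaps: 8


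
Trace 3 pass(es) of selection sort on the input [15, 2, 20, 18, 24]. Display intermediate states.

Pass 1: Select minimum 2 at index 1, swap -> [2, 15, 20, 18, 24]
Pass 2: Select minimum 15 at index 1, swap -> [2, 15, 20, 18, 24]
Pass 3: Select minimum 18 at index 3, swap -> [2, 15, 18, 20, 24]


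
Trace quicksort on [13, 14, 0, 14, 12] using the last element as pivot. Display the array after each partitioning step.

Partition 1: pivot=12 at index 1 -> [0, 12, 13, 14, 14]
Partition 2: pivot=14 at index 4 -> [0, 12, 13, 14, 14]
Partition 3: pivot=14 at index 3 -> [0, 12, 13, 14, 14]


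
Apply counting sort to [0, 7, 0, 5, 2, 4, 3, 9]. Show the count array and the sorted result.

Count array: [2, 0, 1, 1, 1, 1, 0, 1, 0, 1]
(count[i] = number of elements equal to i)
Cumulative count: [2, 2, 3, 4, 5, 6, 6, 7, 7, 8]
Sorted: [0, 0, 2, 3, 4, 5, 7, 9]


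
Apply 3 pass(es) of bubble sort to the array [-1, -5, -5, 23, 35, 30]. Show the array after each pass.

After pass 1: [-5, -5, -1, 23, 30, 35] (3 swaps)
After pass 2: [-5, -5, -1, 23, 30, 35] (0 swaps)
After pass 3: [-5, -5, -1, 23, 30, 35] (0 swaps)
Total swaps: 3


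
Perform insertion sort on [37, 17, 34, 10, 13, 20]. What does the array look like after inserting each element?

First element 37 is already 'sorted'
Insert 17: shifted 1 elements -> [17, 37, 34, 10, 13, 20]
Insert 34: shifted 1 elements -> [17, 34, 37, 10, 13, 20]
Insert 10: shifted 3 elements -> [10, 17, 34, 37, 13, 20]
Insert 13: shifted 3 elements -> [10, 13, 17, 34, 37, 20]
Insert 20: shifted 2 elements -> [10, 13, 17, 20, 34, 37]


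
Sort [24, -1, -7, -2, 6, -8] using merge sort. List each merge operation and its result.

Divide and conquer:
  Merge [-1] + [-7] -> [-7, -1]
  Merge [24] + [-7, -1] -> [-7, -1, 24]
  Merge [6] + [-8] -> [-8, 6]
  Merge [-2] + [-8, 6] -> [-8, -2, 6]
  Merge [-7, -1, 24] + [-8, -2, 6] -> [-8, -7, -2, -1, 6, 24]


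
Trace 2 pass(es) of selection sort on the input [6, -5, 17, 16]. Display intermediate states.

Pass 1: Select minimum -5 at index 1, swap -> [-5, 6, 17, 16]
Pass 2: Select minimum 6 at index 1, swap -> [-5, 6, 17, 16]


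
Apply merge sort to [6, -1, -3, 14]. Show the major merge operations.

Divide and conquer:
  Merge [6] + [-1] -> [-1, 6]
  Merge [-3] + [14] -> [-3, 14]
  Merge [-1, 6] + [-3, 14] -> [-3, -1, 6, 14]


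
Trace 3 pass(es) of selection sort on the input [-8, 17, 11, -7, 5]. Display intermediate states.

Pass 1: Select minimum -8 at index 0, swap -> [-8, 17, 11, -7, 5]
Pass 2: Select minimum -7 at index 3, swap -> [-8, -7, 11, 17, 5]
Pass 3: Select minimum 5 at index 4, swap -> [-8, -7, 5, 17, 11]


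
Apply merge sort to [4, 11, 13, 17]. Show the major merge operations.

Divide and conquer:
  Merge [4] + [11] -> [4, 11]
  Merge [13] + [17] -> [13, 17]
  Merge [4, 11] + [13, 17] -> [4, 11, 13, 17]


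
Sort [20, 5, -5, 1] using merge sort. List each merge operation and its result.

Divide and conquer:
  Merge [20] + [5] -> [5, 20]
  Merge [-5] + [1] -> [-5, 1]
  Merge [5, 20] + [-5, 1] -> [-5, 1, 5, 20]


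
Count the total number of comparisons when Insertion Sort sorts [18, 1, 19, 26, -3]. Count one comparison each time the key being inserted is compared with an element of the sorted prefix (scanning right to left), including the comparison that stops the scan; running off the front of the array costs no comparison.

Insert 1: 18 > 1 (shift), reached front = 1 comparison(s) -> [1, 18, 19, 26, -3]
Insert 19: 18 <= 19 (stop) = 1 comparison(s) -> [1, 18, 19, 26, -3]
Insert 26: 19 <= 26 (stop) = 1 comparison(s) -> [1, 18, 19, 26, -3]
Insert -3: 26 > -3 (shift), 19 > -3 (shift), 18 > -3 (shift), 1 > -3 (shift), reached front = 4 comparison(s) -> [-3, 1, 18, 19, 26]
Total comparisons: 1 + 1 + 1 + 4 = 7


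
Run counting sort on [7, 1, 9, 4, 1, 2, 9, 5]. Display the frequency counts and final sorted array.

Count array: [0, 2, 1, 0, 1, 1, 0, 1, 0, 2]
(count[i] = number of elements equal to i)
Cumulative count: [0, 2, 3, 3, 4, 5, 5, 6, 6, 8]
Sorted: [1, 1, 2, 4, 5, 7, 9, 9]


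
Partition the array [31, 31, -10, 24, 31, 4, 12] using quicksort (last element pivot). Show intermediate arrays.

Partition 1: pivot=12 at index 2 -> [-10, 4, 12, 24, 31, 31, 31]
Partition 2: pivot=4 at index 1 -> [-10, 4, 12, 24, 31, 31, 31]
Partition 3: pivot=31 at index 6 -> [-10, 4, 12, 24, 31, 31, 31]
Partition 4: pivot=31 at index 5 -> [-10, 4, 12, 24, 31, 31, 31]
Partition 5: pivot=31 at index 4 -> [-10, 4, 12, 24, 31, 31, 31]


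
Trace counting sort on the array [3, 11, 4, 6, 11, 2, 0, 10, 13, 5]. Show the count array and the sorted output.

Count array: [1, 0, 1, 1, 1, 1, 1, 0, 0, 0, 1, 2, 0, 1]
(count[i] = number of elements equal to i)
Cumulative count: [1, 1, 2, 3, 4, 5, 6, 6, 6, 6, 7, 9, 9, 10]
Sorted: [0, 2, 3, 4, 5, 6, 10, 11, 11, 13]


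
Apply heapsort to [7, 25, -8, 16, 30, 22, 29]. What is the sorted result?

Build heap: [30, 25, 29, 16, 7, 22, -8]
Extract 30: [29, 25, 22, 16, 7, -8, 30]
Extract 29: [25, 16, 22, -8, 7, 29, 30]
Extract 25: [22, 16, 7, -8, 25, 29, 30]
Extract 22: [16, -8, 7, 22, 25, 29, 30]
Extract 16: [7, -8, 16, 22, 25, 29, 30]
Extract 7: [-8, 7, 16, 22, 25, 29, 30]


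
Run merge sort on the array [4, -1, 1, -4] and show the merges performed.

Divide and conquer:
  Merge [4] + [-1] -> [-1, 4]
  Merge [1] + [-4] -> [-4, 1]
  Merge [-1, 4] + [-4, 1] -> [-4, -1, 1, 4]


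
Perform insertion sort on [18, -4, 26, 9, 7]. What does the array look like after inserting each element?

First element 18 is already 'sorted'
Insert -4: shifted 1 elements -> [-4, 18, 26, 9, 7]
Insert 26: shifted 0 elements -> [-4, 18, 26, 9, 7]
Insert 9: shifted 2 elements -> [-4, 9, 18, 26, 7]
Insert 7: shifted 3 elements -> [-4, 7, 9, 18, 26]


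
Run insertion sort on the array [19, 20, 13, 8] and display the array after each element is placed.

First element 19 is already 'sorted'
Insert 20: shifted 0 elements -> [19, 20, 13, 8]
Insert 13: shifted 2 elements -> [13, 19, 20, 8]
Insert 8: shifted 3 elements -> [8, 13, 19, 20]


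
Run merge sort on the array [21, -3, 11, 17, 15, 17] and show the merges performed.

Divide and conquer:
  Merge [-3] + [11] -> [-3, 11]
  Merge [21] + [-3, 11] -> [-3, 11, 21]
  Merge [15] + [17] -> [15, 17]
  Merge [17] + [15, 17] -> [15, 17, 17]
  Merge [-3, 11, 21] + [15, 17, 17] -> [-3, 11, 15, 17, 17, 21]


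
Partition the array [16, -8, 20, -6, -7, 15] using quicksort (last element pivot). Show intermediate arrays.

Partition 1: pivot=15 at index 3 -> [-8, -6, -7, 15, 20, 16]
Partition 2: pivot=-7 at index 1 -> [-8, -7, -6, 15, 20, 16]
Partition 3: pivot=16 at index 4 -> [-8, -7, -6, 15, 16, 20]


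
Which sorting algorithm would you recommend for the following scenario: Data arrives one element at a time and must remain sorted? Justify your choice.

Best choice: Insertion sort
Reason: Insertion sort naturally handles online/streaming input by inserting each new element into sorted position


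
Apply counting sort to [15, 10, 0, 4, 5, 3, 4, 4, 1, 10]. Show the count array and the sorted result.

Count array: [1, 1, 0, 1, 3, 1, 0, 0, 0, 0, 2, 0, 0, 0, 0, 1]
(count[i] = number of elements equal to i)
Cumulative count: [1, 2, 2, 3, 6, 7, 7, 7, 7, 7, 9, 9, 9, 9, 9, 10]
Sorted: [0, 1, 3, 4, 4, 4, 5, 10, 10, 15]


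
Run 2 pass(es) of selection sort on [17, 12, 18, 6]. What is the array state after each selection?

Pass 1: Select minimum 6 at index 3, swap -> [6, 12, 18, 17]
Pass 2: Select minimum 12 at index 1, swap -> [6, 12, 18, 17]


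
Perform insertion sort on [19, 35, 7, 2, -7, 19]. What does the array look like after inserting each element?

First element 19 is already 'sorted'
Insert 35: shifted 0 elements -> [19, 35, 7, 2, -7, 19]
Insert 7: shifted 2 elements -> [7, 19, 35, 2, -7, 19]
Insert 2: shifted 3 elements -> [2, 7, 19, 35, -7, 19]
Insert -7: shifted 4 elements -> [-7, 2, 7, 19, 35, 19]
Insert 19: shifted 1 elements -> [-7, 2, 7, 19, 19, 35]


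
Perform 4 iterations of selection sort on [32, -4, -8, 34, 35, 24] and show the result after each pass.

Pass 1: Select minimum -8 at index 2, swap -> [-8, -4, 32, 34, 35, 24]
Pass 2: Select minimum -4 at index 1, swap -> [-8, -4, 32, 34, 35, 24]
Pass 3: Select minimum 24 at index 5, swap -> [-8, -4, 24, 34, 35, 32]
Pass 4: Select minimum 32 at index 5, swap -> [-8, -4, 24, 32, 35, 34]


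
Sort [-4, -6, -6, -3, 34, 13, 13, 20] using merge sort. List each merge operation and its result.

Divide and conquer:
  Merge [-4] + [-6] -> [-6, -4]
  Merge [-6] + [-3] -> [-6, -3]
  Merge [-6, -4] + [-6, -3] -> [-6, -6, -4, -3]
  Merge [34] + [13] -> [13, 34]
  Merge [13] + [20] -> [13, 20]
  Merge [13, 34] + [13, 20] -> [13, 13, 20, 34]
  Merge [-6, -6, -4, -3] + [13, 13, 20, 34] -> [-6, -6, -4, -3, 13, 13, 20, 34]


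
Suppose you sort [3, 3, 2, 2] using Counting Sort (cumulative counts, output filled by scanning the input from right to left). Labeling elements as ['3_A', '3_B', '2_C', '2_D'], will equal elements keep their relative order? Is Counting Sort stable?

Trace Counting Sort on the labeled array (the key is the number; the letter only tracks identity):
  Counts for values 0..3: [0, 0, 2, 2]
  Cumulative counts: [0, 0, 2, 4]
  Scan right to left: place 2_D at output index 1
  Scan right to left: place 2_C at output index 0
  Scan right to left: place 3_B at output index 3
  Scan right to left: place 3_A at output index 2
  Output: [2_C, 2_D, 3_A, 3_B]
Equal keys:
  value 2: originally 2_C, 2_D; after sorting 2_C, 2_D -> order preserved
  value 3: originally 3_A, 3_B; after sorting 3_A, 3_B -> order preserved
All equal keys kept their original relative order. Counting Sort is stable: scanning the input right to left with decreasing cumulative counts places later duplicates at later output positions.
Answer: Stable


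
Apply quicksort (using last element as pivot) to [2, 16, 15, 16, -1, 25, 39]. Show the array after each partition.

Partition 1: pivot=39 at index 6 -> [2, 16, 15, 16, -1, 25, 39]
Partition 2: pivot=25 at index 5 -> [2, 16, 15, 16, -1, 25, 39]
Partition 3: pivot=-1 at index 0 -> [-1, 16, 15, 16, 2, 25, 39]
Partition 4: pivot=2 at index 1 -> [-1, 2, 15, 16, 16, 25, 39]
Partition 5: pivot=16 at index 4 -> [-1, 2, 15, 16, 16, 25, 39]
Partition 6: pivot=16 at index 3 -> [-1, 2, 15, 16, 16, 25, 39]


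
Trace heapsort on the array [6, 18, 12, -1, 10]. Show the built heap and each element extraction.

Build heap: [18, 10, 12, -1, 6]
Extract 18: [12, 10, 6, -1, 18]
Extract 12: [10, -1, 6, 12, 18]
Extract 10: [6, -1, 10, 12, 18]
Extract 6: [-1, 6, 10, 12, 18]


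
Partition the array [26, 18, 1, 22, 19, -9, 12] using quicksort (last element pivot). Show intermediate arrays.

Partition 1: pivot=12 at index 2 -> [1, -9, 12, 22, 19, 18, 26]
Partition 2: pivot=-9 at index 0 -> [-9, 1, 12, 22, 19, 18, 26]
Partition 3: pivot=26 at index 6 -> [-9, 1, 12, 22, 19, 18, 26]
Partition 4: pivot=18 at index 3 -> [-9, 1, 12, 18, 19, 22, 26]
Partition 5: pivot=22 at index 5 -> [-9, 1, 12, 18, 19, 22, 26]


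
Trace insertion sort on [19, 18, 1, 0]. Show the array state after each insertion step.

First element 19 is already 'sorted'
Insert 18: shifted 1 elements -> [18, 19, 1, 0]
Insert 1: shifted 2 elements -> [1, 18, 19, 0]
Insert 0: shifted 3 elements -> [0, 1, 18, 19]


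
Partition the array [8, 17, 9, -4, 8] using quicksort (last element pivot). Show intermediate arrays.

Partition 1: pivot=8 at index 2 -> [8, -4, 8, 17, 9]
Partition 2: pivot=-4 at index 0 -> [-4, 8, 8, 17, 9]
Partition 3: pivot=9 at index 3 -> [-4, 8, 8, 9, 17]


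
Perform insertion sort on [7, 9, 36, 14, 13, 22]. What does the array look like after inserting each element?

First element 7 is already 'sorted'
Insert 9: shifted 0 elements -> [7, 9, 36, 14, 13, 22]
Insert 36: shifted 0 elements -> [7, 9, 36, 14, 13, 22]
Insert 14: shifted 1 elements -> [7, 9, 14, 36, 13, 22]
Insert 13: shifted 2 elements -> [7, 9, 13, 14, 36, 22]
Insert 22: shifted 1 elements -> [7, 9, 13, 14, 22, 36]


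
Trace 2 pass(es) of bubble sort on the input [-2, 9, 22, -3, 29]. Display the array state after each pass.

After pass 1: [-2, 9, -3, 22, 29] (1 swaps)
After pass 2: [-2, -3, 9, 22, 29] (1 swaps)
Total swaps: 2


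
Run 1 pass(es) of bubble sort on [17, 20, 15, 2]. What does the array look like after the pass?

After pass 1: [17, 15, 2, 20] (2 swaps)
Total swaps: 2


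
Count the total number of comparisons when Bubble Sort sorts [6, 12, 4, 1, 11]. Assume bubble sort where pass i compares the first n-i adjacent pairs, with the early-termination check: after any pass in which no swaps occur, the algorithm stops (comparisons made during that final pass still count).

Pass 1: compare adjacent pairs (0,1)..(3,4) = 4 comparison(s), 3 swap(s) -> [6, 4, 1, 11, 12]
Pass 2: compare adjacent pairs (0,1)..(2,3) = 3 comparison(s), 2 swap(s) -> [4, 1, 6, 11, 12]
Pass 3: compare adjacent pairs (0,1)..(1,2) = 2 comparison(s), 1 swap(s) -> [1, 4, 6, 11, 12]
Pass 4: compare adjacent pairs (0,1)..(0,1) = 1 comparison(s), 0 swap(s) -> [1, 4, 6, 11, 12]
No swaps in this pass, so bubble sort stops here.
Total comparisons: 4 + 3 + 2 + 1 = 10


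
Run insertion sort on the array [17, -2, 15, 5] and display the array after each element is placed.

First element 17 is already 'sorted'
Insert -2: shifted 1 elements -> [-2, 17, 15, 5]
Insert 15: shifted 1 elements -> [-2, 15, 17, 5]
Insert 5: shifted 2 elements -> [-2, 5, 15, 17]


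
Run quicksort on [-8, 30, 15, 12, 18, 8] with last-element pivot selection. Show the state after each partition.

Partition 1: pivot=8 at index 1 -> [-8, 8, 15, 12, 18, 30]
Partition 2: pivot=30 at index 5 -> [-8, 8, 15, 12, 18, 30]
Partition 3: pivot=18 at index 4 -> [-8, 8, 15, 12, 18, 30]
Partition 4: pivot=12 at index 2 -> [-8, 8, 12, 15, 18, 30]


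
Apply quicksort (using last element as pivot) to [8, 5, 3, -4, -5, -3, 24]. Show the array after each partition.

Partition 1: pivot=24 at index 6 -> [8, 5, 3, -4, -5, -3, 24]
Partition 2: pivot=-3 at index 2 -> [-4, -5, -3, 8, 5, 3, 24]
Partition 3: pivot=-5 at index 0 -> [-5, -4, -3, 8, 5, 3, 24]
Partition 4: pivot=3 at index 3 -> [-5, -4, -3, 3, 5, 8, 24]
Partition 5: pivot=8 at index 5 -> [-5, -4, -3, 3, 5, 8, 24]


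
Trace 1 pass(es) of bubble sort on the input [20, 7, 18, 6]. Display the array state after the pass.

After pass 1: [7, 18, 6, 20] (3 swaps)
Total swaps: 3


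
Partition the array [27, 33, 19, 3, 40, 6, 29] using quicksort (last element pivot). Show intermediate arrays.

Partition 1: pivot=29 at index 4 -> [27, 19, 3, 6, 29, 33, 40]
Partition 2: pivot=6 at index 1 -> [3, 6, 27, 19, 29, 33, 40]
Partition 3: pivot=19 at index 2 -> [3, 6, 19, 27, 29, 33, 40]
Partition 4: pivot=40 at index 6 -> [3, 6, 19, 27, 29, 33, 40]


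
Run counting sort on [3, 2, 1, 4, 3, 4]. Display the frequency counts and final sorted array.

Count array: [0, 1, 1, 2, 2]
(count[i] = number of elements equal to i)
Cumulative count: [0, 1, 2, 4, 6]
Sorted: [1, 2, 3, 3, 4, 4]


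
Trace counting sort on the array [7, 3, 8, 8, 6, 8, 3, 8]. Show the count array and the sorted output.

Count array: [0, 0, 0, 2, 0, 0, 1, 1, 4]
(count[i] = number of elements equal to i)
Cumulative count: [0, 0, 0, 2, 2, 2, 3, 4, 8]
Sorted: [3, 3, 6, 7, 8, 8, 8, 8]


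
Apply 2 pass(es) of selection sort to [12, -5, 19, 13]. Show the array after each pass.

Pass 1: Select minimum -5 at index 1, swap -> [-5, 12, 19, 13]
Pass 2: Select minimum 12 at index 1, swap -> [-5, 12, 19, 13]


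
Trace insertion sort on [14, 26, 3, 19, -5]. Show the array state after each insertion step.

First element 14 is already 'sorted'
Insert 26: shifted 0 elements -> [14, 26, 3, 19, -5]
Insert 3: shifted 2 elements -> [3, 14, 26, 19, -5]
Insert 19: shifted 1 elements -> [3, 14, 19, 26, -5]
Insert -5: shifted 4 elements -> [-5, 3, 14, 19, 26]


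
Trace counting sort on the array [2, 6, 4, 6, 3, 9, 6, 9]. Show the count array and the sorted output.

Count array: [0, 0, 1, 1, 1, 0, 3, 0, 0, 2]
(count[i] = number of elements equal to i)
Cumulative count: [0, 0, 1, 2, 3, 3, 6, 6, 6, 8]
Sorted: [2, 3, 4, 6, 6, 6, 9, 9]


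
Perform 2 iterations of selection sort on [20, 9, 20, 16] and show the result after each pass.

Pass 1: Select minimum 9 at index 1, swap -> [9, 20, 20, 16]
Pass 2: Select minimum 16 at index 3, swap -> [9, 16, 20, 20]


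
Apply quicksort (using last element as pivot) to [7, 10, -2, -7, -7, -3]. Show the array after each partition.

Partition 1: pivot=-3 at index 2 -> [-7, -7, -3, 7, 10, -2]
Partition 2: pivot=-7 at index 1 -> [-7, -7, -3, 7, 10, -2]
Partition 3: pivot=-2 at index 3 -> [-7, -7, -3, -2, 10, 7]
Partition 4: pivot=7 at index 4 -> [-7, -7, -3, -2, 7, 10]


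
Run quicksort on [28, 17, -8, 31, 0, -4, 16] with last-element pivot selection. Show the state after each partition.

Partition 1: pivot=16 at index 3 -> [-8, 0, -4, 16, 17, 28, 31]
Partition 2: pivot=-4 at index 1 -> [-8, -4, 0, 16, 17, 28, 31]
Partition 3: pivot=31 at index 6 -> [-8, -4, 0, 16, 17, 28, 31]
Partition 4: pivot=28 at index 5 -> [-8, -4, 0, 16, 17, 28, 31]


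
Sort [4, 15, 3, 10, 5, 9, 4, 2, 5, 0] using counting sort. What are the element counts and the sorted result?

Count array: [1, 0, 1, 1, 2, 2, 0, 0, 0, 1, 1, 0, 0, 0, 0, 1]
(count[i] = number of elements equal to i)
Cumulative count: [1, 1, 2, 3, 5, 7, 7, 7, 7, 8, 9, 9, 9, 9, 9, 10]
Sorted: [0, 2, 3, 4, 4, 5, 5, 9, 10, 15]


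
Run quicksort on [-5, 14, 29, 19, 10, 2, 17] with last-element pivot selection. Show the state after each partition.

Partition 1: pivot=17 at index 4 -> [-5, 14, 10, 2, 17, 19, 29]
Partition 2: pivot=2 at index 1 -> [-5, 2, 10, 14, 17, 19, 29]
Partition 3: pivot=14 at index 3 -> [-5, 2, 10, 14, 17, 19, 29]
Partition 4: pivot=29 at index 6 -> [-5, 2, 10, 14, 17, 19, 29]


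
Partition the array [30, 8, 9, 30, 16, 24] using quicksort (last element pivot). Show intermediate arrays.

Partition 1: pivot=24 at index 3 -> [8, 9, 16, 24, 30, 30]
Partition 2: pivot=16 at index 2 -> [8, 9, 16, 24, 30, 30]
Partition 3: pivot=9 at index 1 -> [8, 9, 16, 24, 30, 30]
Partition 4: pivot=30 at index 5 -> [8, 9, 16, 24, 30, 30]


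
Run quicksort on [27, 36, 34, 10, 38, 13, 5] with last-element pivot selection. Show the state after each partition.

Partition 1: pivot=5 at index 0 -> [5, 36, 34, 10, 38, 13, 27]
Partition 2: pivot=27 at index 3 -> [5, 10, 13, 27, 38, 34, 36]
Partition 3: pivot=13 at index 2 -> [5, 10, 13, 27, 38, 34, 36]
Partition 4: pivot=36 at index 5 -> [5, 10, 13, 27, 34, 36, 38]


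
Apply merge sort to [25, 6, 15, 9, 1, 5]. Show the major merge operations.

Divide and conquer:
  Merge [6] + [15] -> [6, 15]
  Merge [25] + [6, 15] -> [6, 15, 25]
  Merge [1] + [5] -> [1, 5]
  Merge [9] + [1, 5] -> [1, 5, 9]
  Merge [6, 15, 25] + [1, 5, 9] -> [1, 5, 6, 9, 15, 25]


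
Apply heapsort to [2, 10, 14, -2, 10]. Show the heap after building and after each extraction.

Build heap: [14, 10, 2, -2, 10]
Extract 14: [10, 10, 2, -2, 14]
Extract 10: [10, -2, 2, 10, 14]
Extract 10: [2, -2, 10, 10, 14]
Extract 2: [-2, 2, 10, 10, 14]


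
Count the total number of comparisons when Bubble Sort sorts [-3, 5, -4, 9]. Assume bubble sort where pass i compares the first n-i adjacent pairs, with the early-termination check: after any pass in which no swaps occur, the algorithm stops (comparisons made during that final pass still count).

Pass 1: compare adjacent pairs (0,1)..(2,3) = 3 comparison(s), 1 swap(s) -> [-3, -4, 5, 9]
Pass 2: compare adjacent pairs (0,1)..(1,2) = 2 comparison(s), 1 swap(s) -> [-4, -3, 5, 9]
Pass 3: compare adjacent pairs (0,1)..(0,1) = 1 comparison(s), 0 swap(s) -> [-4, -3, 5, 9]
No swaps in this pass, so bubble sort stops here.
Total comparisons: 3 + 2 + 1 = 6


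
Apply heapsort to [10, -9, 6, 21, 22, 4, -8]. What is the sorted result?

Build heap: [22, 21, 6, 10, -9, 4, -8]
Extract 22: [21, 10, 6, -8, -9, 4, 22]
Extract 21: [10, 4, 6, -8, -9, 21, 22]
Extract 10: [6, 4, -9, -8, 10, 21, 22]
Extract 6: [4, -8, -9, 6, 10, 21, 22]
Extract 4: [-8, -9, 4, 6, 10, 21, 22]
Extract -8: [-9, -8, 4, 6, 10, 21, 22]


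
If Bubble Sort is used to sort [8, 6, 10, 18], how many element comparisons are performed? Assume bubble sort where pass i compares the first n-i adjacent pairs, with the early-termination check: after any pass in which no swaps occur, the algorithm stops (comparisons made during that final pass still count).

Pass 1: compare adjacent pairs (0,1)..(2,3) = 3 comparison(s), 1 swap(s) -> [6, 8, 10, 18]
Pass 2: compare adjacent pairs (0,1)..(1,2) = 2 comparison(s), 0 swap(s) -> [6, 8, 10, 18]
No swaps in this pass, so bubble sort stops here.
Total comparisons: 3 + 2 = 5


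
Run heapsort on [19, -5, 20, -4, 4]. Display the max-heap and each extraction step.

Build heap: [20, 4, 19, -4, -5]
Extract 20: [19, 4, -5, -4, 20]
Extract 19: [4, -4, -5, 19, 20]
Extract 4: [-4, -5, 4, 19, 20]
Extract -4: [-5, -4, 4, 19, 20]


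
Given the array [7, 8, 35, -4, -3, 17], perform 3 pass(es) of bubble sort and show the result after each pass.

After pass 1: [7, 8, -4, -3, 17, 35] (3 swaps)
After pass 2: [7, -4, -3, 8, 17, 35] (2 swaps)
After pass 3: [-4, -3, 7, 8, 17, 35] (2 swaps)
Total swaps: 7


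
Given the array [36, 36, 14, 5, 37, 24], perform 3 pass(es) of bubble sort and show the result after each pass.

After pass 1: [36, 14, 5, 36, 24, 37] (3 swaps)
After pass 2: [14, 5, 36, 24, 36, 37] (3 swaps)
After pass 3: [5, 14, 24, 36, 36, 37] (2 swaps)
Total swaps: 8


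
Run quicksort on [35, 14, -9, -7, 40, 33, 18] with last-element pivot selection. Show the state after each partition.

Partition 1: pivot=18 at index 3 -> [14, -9, -7, 18, 40, 33, 35]
Partition 2: pivot=-7 at index 1 -> [-9, -7, 14, 18, 40, 33, 35]
Partition 3: pivot=35 at index 5 -> [-9, -7, 14, 18, 33, 35, 40]


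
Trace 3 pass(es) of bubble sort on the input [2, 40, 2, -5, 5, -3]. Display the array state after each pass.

After pass 1: [2, 2, -5, 5, -3, 40] (4 swaps)
After pass 2: [2, -5, 2, -3, 5, 40] (2 swaps)
After pass 3: [-5, 2, -3, 2, 5, 40] (2 swaps)
Total swaps: 8


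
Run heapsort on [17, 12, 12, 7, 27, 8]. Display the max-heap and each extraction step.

Build heap: [27, 17, 12, 7, 12, 8]
Extract 27: [17, 12, 12, 7, 8, 27]
Extract 17: [12, 8, 12, 7, 17, 27]
Extract 12: [12, 8, 7, 12, 17, 27]
Extract 12: [8, 7, 12, 12, 17, 27]
Extract 8: [7, 8, 12, 12, 17, 27]


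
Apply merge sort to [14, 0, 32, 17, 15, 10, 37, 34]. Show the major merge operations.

Divide and conquer:
  Merge [14] + [0] -> [0, 14]
  Merge [32] + [17] -> [17, 32]
  Merge [0, 14] + [17, 32] -> [0, 14, 17, 32]
  Merge [15] + [10] -> [10, 15]
  Merge [37] + [34] -> [34, 37]
  Merge [10, 15] + [34, 37] -> [10, 15, 34, 37]
  Merge [0, 14, 17, 32] + [10, 15, 34, 37] -> [0, 10, 14, 15, 17, 32, 34, 37]


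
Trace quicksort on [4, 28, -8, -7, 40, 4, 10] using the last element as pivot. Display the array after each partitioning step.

Partition 1: pivot=10 at index 4 -> [4, -8, -7, 4, 10, 28, 40]
Partition 2: pivot=4 at index 3 -> [4, -8, -7, 4, 10, 28, 40]
Partition 3: pivot=-7 at index 1 -> [-8, -7, 4, 4, 10, 28, 40]
Partition 4: pivot=40 at index 6 -> [-8, -7, 4, 4, 10, 28, 40]


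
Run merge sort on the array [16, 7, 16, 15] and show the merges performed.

Divide and conquer:
  Merge [16] + [7] -> [7, 16]
  Merge [16] + [15] -> [15, 16]
  Merge [7, 16] + [15, 16] -> [7, 15, 16, 16]


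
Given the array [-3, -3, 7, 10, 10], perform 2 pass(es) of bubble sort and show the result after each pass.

After pass 1: [-3, -3, 7, 10, 10] (0 swaps)
After pass 2: [-3, -3, 7, 10, 10] (0 swaps)
Total swaps: 0


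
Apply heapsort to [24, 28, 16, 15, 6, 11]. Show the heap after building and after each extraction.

Build heap: [28, 24, 16, 15, 6, 11]
Extract 28: [24, 15, 16, 11, 6, 28]
Extract 24: [16, 15, 6, 11, 24, 28]
Extract 16: [15, 11, 6, 16, 24, 28]
Extract 15: [11, 6, 15, 16, 24, 28]
Extract 11: [6, 11, 15, 16, 24, 28]


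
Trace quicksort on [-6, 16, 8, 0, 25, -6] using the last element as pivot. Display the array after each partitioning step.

Partition 1: pivot=-6 at index 1 -> [-6, -6, 8, 0, 25, 16]
Partition 2: pivot=16 at index 4 -> [-6, -6, 8, 0, 16, 25]
Partition 3: pivot=0 at index 2 -> [-6, -6, 0, 8, 16, 25]


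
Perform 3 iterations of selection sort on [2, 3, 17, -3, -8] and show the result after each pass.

Pass 1: Select minimum -8 at index 4, swap -> [-8, 3, 17, -3, 2]
Pass 2: Select minimum -3 at index 3, swap -> [-8, -3, 17, 3, 2]
Pass 3: Select minimum 2 at index 4, swap -> [-8, -3, 2, 3, 17]


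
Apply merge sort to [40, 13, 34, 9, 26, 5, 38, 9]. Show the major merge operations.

Divide and conquer:
  Merge [40] + [13] -> [13, 40]
  Merge [34] + [9] -> [9, 34]
  Merge [13, 40] + [9, 34] -> [9, 13, 34, 40]
  Merge [26] + [5] -> [5, 26]
  Merge [38] + [9] -> [9, 38]
  Merge [5, 26] + [9, 38] -> [5, 9, 26, 38]
  Merge [9, 13, 34, 40] + [5, 9, 26, 38] -> [5, 9, 9, 13, 26, 34, 38, 40]


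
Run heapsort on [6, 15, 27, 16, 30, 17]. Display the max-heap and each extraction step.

Build heap: [30, 16, 27, 6, 15, 17]
Extract 30: [27, 16, 17, 6, 15, 30]
Extract 27: [17, 16, 15, 6, 27, 30]
Extract 17: [16, 6, 15, 17, 27, 30]
Extract 16: [15, 6, 16, 17, 27, 30]
Extract 15: [6, 15, 16, 17, 27, 30]


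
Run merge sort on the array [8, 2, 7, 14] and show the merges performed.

Divide and conquer:
  Merge [8] + [2] -> [2, 8]
  Merge [7] + [14] -> [7, 14]
  Merge [2, 8] + [7, 14] -> [2, 7, 8, 14]


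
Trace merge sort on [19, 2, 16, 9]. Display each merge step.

Divide and conquer:
  Merge [19] + [2] -> [2, 19]
  Merge [16] + [9] -> [9, 16]
  Merge [2, 19] + [9, 16] -> [2, 9, 16, 19]


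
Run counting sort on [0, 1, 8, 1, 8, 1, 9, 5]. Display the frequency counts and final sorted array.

Count array: [1, 3, 0, 0, 0, 1, 0, 0, 2, 1]
(count[i] = number of elements equal to i)
Cumulative count: [1, 4, 4, 4, 4, 5, 5, 5, 7, 8]
Sorted: [0, 1, 1, 1, 5, 8, 8, 9]


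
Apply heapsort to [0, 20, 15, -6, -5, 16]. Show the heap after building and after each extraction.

Build heap: [20, 0, 16, -6, -5, 15]
Extract 20: [16, 0, 15, -6, -5, 20]
Extract 16: [15, 0, -5, -6, 16, 20]
Extract 15: [0, -6, -5, 15, 16, 20]
Extract 0: [-5, -6, 0, 15, 16, 20]
Extract -5: [-6, -5, 0, 15, 16, 20]


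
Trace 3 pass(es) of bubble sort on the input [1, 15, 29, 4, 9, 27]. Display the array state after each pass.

After pass 1: [1, 15, 4, 9, 27, 29] (3 swaps)
After pass 2: [1, 4, 9, 15, 27, 29] (2 swaps)
After pass 3: [1, 4, 9, 15, 27, 29] (0 swaps)
Total swaps: 5


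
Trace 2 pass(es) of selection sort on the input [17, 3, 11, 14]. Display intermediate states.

Pass 1: Select minimum 3 at index 1, swap -> [3, 17, 11, 14]
Pass 2: Select minimum 11 at index 2, swap -> [3, 11, 17, 14]


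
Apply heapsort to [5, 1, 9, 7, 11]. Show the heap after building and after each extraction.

Build heap: [11, 7, 9, 5, 1]
Extract 11: [9, 7, 1, 5, 11]
Extract 9: [7, 5, 1, 9, 11]
Extract 7: [5, 1, 7, 9, 11]
Extract 5: [1, 5, 7, 9, 11]


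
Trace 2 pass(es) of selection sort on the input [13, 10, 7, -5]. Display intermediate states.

Pass 1: Select minimum -5 at index 3, swap -> [-5, 10, 7, 13]
Pass 2: Select minimum 7 at index 2, swap -> [-5, 7, 10, 13]


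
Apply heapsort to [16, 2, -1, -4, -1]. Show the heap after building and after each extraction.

Build heap: [16, 2, -1, -4, -1]
Extract 16: [2, -1, -1, -4, 16]
Extract 2: [-1, -4, -1, 2, 16]
Extract -1: [-1, -4, -1, 2, 16]
Extract -1: [-4, -1, -1, 2, 16]


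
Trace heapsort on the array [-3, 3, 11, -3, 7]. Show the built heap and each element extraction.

Build heap: [11, 7, -3, -3, 3]
Extract 11: [7, 3, -3, -3, 11]
Extract 7: [3, -3, -3, 7, 11]
Extract 3: [-3, -3, 3, 7, 11]
Extract -3: [-3, -3, 3, 7, 11]


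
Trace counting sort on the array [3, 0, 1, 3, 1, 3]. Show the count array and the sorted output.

Count array: [1, 2, 0, 3]
(count[i] = number of elements equal to i)
Cumulative count: [1, 3, 3, 6]
Sorted: [0, 1, 1, 3, 3, 3]


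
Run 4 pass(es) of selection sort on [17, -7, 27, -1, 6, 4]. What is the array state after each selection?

Pass 1: Select minimum -7 at index 1, swap -> [-7, 17, 27, -1, 6, 4]
Pass 2: Select minimum -1 at index 3, swap -> [-7, -1, 27, 17, 6, 4]
Pass 3: Select minimum 4 at index 5, swap -> [-7, -1, 4, 17, 6, 27]
Pass 4: Select minimum 6 at index 4, swap -> [-7, -1, 4, 6, 17, 27]


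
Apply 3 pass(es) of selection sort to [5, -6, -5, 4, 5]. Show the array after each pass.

Pass 1: Select minimum -6 at index 1, swap -> [-6, 5, -5, 4, 5]
Pass 2: Select minimum -5 at index 2, swap -> [-6, -5, 5, 4, 5]
Pass 3: Select minimum 4 at index 3, swap -> [-6, -5, 4, 5, 5]


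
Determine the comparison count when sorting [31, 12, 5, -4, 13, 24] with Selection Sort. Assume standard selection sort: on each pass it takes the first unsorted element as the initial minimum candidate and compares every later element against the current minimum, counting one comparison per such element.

Pass 1: scan indices 1..5 for the minimum = 5 comparison(s); min is -4, place at index 0 -> [-4, 12, 5, 31, 13, 24]
Pass 2: scan indices 2..5 for the minimum = 4 comparison(s); min is 5, place at index 1 -> [-4, 5, 12, 31, 13, 24]
Pass 3: scan indices 3..5 for the minimum = 3 comparison(s); min is 12, place at index 2 -> [-4, 5, 12, 31, 13, 24]
Pass 4: scan indices 4..5 for the minimum = 2 comparison(s); min is 13, place at index 3 -> [-4, 5, 12, 13, 31, 24]
Pass 5: scan indices 5..5 for the minimum = 1 comparison(s); min is 24, place at index 4 -> [-4, 5, 12, 13, 24, 31]
Selection sort always scans the whole unsorted suffix, so the count is (n-1) + (n-2) + ... + 1 = n(n-1)/2 = 6*5/2 = 15 regardless of the input order.
Total comparisons: 5 + 4 + 3 + 2 + 1 = 15


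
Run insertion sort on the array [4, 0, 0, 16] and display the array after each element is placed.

First element 4 is already 'sorted'
Insert 0: shifted 1 elements -> [0, 4, 0, 16]
Insert 0: shifted 1 elements -> [0, 0, 4, 16]
Insert 16: shifted 0 elements -> [0, 0, 4, 16]


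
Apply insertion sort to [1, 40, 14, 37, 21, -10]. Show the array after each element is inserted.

First element 1 is already 'sorted'
Insert 40: shifted 0 elements -> [1, 40, 14, 37, 21, -10]
Insert 14: shifted 1 elements -> [1, 14, 40, 37, 21, -10]
Insert 37: shifted 1 elements -> [1, 14, 37, 40, 21, -10]
Insert 21: shifted 2 elements -> [1, 14, 21, 37, 40, -10]
Insert -10: shifted 5 elements -> [-10, 1, 14, 21, 37, 40]


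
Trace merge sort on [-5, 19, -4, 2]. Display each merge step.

Divide and conquer:
  Merge [-5] + [19] -> [-5, 19]
  Merge [-4] + [2] -> [-4, 2]
  Merge [-5, 19] + [-4, 2] -> [-5, -4, 2, 19]


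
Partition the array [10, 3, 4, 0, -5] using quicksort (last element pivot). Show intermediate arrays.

Partition 1: pivot=-5 at index 0 -> [-5, 3, 4, 0, 10]
Partition 2: pivot=10 at index 4 -> [-5, 3, 4, 0, 10]
Partition 3: pivot=0 at index 1 -> [-5, 0, 4, 3, 10]
Partition 4: pivot=3 at index 2 -> [-5, 0, 3, 4, 10]


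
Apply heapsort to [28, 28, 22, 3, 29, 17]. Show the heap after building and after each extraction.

Build heap: [29, 28, 22, 3, 28, 17]
Extract 29: [28, 28, 22, 3, 17, 29]
Extract 28: [28, 17, 22, 3, 28, 29]
Extract 28: [22, 17, 3, 28, 28, 29]
Extract 22: [17, 3, 22, 28, 28, 29]
Extract 17: [3, 17, 22, 28, 28, 29]


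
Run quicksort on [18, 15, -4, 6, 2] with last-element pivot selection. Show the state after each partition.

Partition 1: pivot=2 at index 1 -> [-4, 2, 18, 6, 15]
Partition 2: pivot=15 at index 3 -> [-4, 2, 6, 15, 18]


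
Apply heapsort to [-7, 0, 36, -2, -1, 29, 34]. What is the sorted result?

Build heap: [36, 0, 34, -2, -1, 29, -7]
Extract 36: [34, 0, 29, -2, -1, -7, 36]
Extract 34: [29, 0, -7, -2, -1, 34, 36]
Extract 29: [0, -1, -7, -2, 29, 34, 36]
Extract 0: [-1, -2, -7, 0, 29, 34, 36]
Extract -1: [-2, -7, -1, 0, 29, 34, 36]
Extract -2: [-7, -2, -1, 0, 29, 34, 36]


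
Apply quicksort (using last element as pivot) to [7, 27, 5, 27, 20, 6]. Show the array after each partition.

Partition 1: pivot=6 at index 1 -> [5, 6, 7, 27, 20, 27]
Partition 2: pivot=27 at index 5 -> [5, 6, 7, 27, 20, 27]
Partition 3: pivot=20 at index 3 -> [5, 6, 7, 20, 27, 27]


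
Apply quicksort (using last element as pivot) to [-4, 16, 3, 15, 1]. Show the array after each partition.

Partition 1: pivot=1 at index 1 -> [-4, 1, 3, 15, 16]
Partition 2: pivot=16 at index 4 -> [-4, 1, 3, 15, 16]
Partition 3: pivot=15 at index 3 -> [-4, 1, 3, 15, 16]


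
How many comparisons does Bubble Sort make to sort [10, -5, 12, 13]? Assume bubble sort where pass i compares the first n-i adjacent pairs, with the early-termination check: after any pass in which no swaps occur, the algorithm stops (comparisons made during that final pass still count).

Pass 1: compare adjacent pairs (0,1)..(2,3) = 3 comparison(s), 1 swap(s) -> [-5, 10, 12, 13]
Pass 2: compare adjacent pairs (0,1)..(1,2) = 2 comparison(s), 0 swap(s) -> [-5, 10, 12, 13]
No swaps in this pass, so bubble sort stops here.
Total comparisons: 3 + 2 = 5


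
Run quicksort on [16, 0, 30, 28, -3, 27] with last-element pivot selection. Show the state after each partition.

Partition 1: pivot=27 at index 3 -> [16, 0, -3, 27, 30, 28]
Partition 2: pivot=-3 at index 0 -> [-3, 0, 16, 27, 30, 28]
Partition 3: pivot=16 at index 2 -> [-3, 0, 16, 27, 30, 28]
Partition 4: pivot=28 at index 4 -> [-3, 0, 16, 27, 28, 30]
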